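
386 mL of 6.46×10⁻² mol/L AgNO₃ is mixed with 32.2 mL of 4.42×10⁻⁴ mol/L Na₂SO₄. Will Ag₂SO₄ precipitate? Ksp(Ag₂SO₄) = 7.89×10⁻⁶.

The combined volume is 418.2 mL.
[Ag⁺] = (6.46×10⁻²)(386)/418.2 = 5.96×10⁻² mol/L
[SO₄²⁻] = (4.42×10⁻⁴)(32.2)/418.2 = 3.40×10⁻⁵ mol/L
Q = [Ag⁺]^2[SO₄²⁻] = 1.21×10⁻⁷
Q = 1.21×10⁻⁷ < Ksp = 7.89×10⁻⁶, so the solution is unsaturated and no precipitate forms.

No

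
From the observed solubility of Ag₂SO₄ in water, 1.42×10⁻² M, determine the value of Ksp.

Ag₂SO₄(s) ⇌ 2 Ag⁺(aq) + SO₄²⁻(aq)
If s mol/L of Ag₂SO₄ dissolves, [Ag⁺] = 2s and [SO₄²⁻] = s.
Ksp = [Ag⁺]^2[SO₄²⁻] = (2s)^2 · s = 4s^3
Ksp = 4 × (1.42×10⁻²)^3 = 1.15×10⁻⁵

Ksp = 1.15×10⁻⁵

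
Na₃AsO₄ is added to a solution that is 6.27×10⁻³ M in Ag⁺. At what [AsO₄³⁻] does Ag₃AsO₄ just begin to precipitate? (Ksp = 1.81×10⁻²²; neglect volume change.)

7.34×10⁻¹⁶ M

A salt starts to precipitate once the ion product Q reaches its Ksp.
Ag₃AsO₄(s) ⇌ 3 Ag⁺(aq) + AsO₄³⁻(aq)
Ksp = [Ag⁺]^3[AsO₄³⁻] = [AsO₄³⁻](6.27×10⁻³)^3
[AsO₄³⁻] = 1.81×10⁻²² / (6.27×10⁻³)^3 = 7.34×10⁻¹⁶
[AsO₄³⁻] = 7.34×10⁻¹⁶ M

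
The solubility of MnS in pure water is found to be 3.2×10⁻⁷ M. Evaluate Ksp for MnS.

Ksp = 1.0×10⁻¹³

MnS(s) ⇌ Mn²⁺(aq) + S²⁻(aq)
Let s be the molar solubility. Then [Mn²⁺] = s and [S²⁻] = s.
Ksp = [Mn²⁺][S²⁻] = s · s = s^2
Ksp = (3.2×10⁻⁷)^2 = 1.0×10⁻¹³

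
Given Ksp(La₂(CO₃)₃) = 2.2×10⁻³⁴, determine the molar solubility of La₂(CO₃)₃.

La₂(CO₃)₃(s) ⇌ 2 La³⁺(aq) + 3 CO₃²⁻(aq)
For each mole of La₂(CO₃)₃ that dissolves per liter, [La³⁺] = 2s and [CO₃²⁻] = 3s; let s denote this solubility.
Ksp = [La³⁺]^2[CO₃²⁻]^3 = (2s)^2 · (3s)^3 = 108s^5
108s^5 = 2.2×10⁻³⁴  ⇒  s^5 = 2.0×10⁻³⁶
s = 7.3×10⁻⁸ mol/L

7.3×10⁻⁸ M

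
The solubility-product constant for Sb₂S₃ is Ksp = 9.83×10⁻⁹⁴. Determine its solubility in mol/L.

9.81×10⁻²⁰ M

Sb₂S₃(s) ⇌ 2 Sb³⁺(aq) + 3 S²⁻(aq)
Call the molar solubility s, so that [Sb³⁺] = 2s and [S²⁻] = 3s.
Ksp = [Sb³⁺]^2[S²⁻]^3 = (2s)^2 · (3s)^3 = 108s^5
108s^5 = 9.83×10⁻⁹⁴  ⇒  s^5 = 9.10×10⁻⁹⁶
s = (9.10×10⁻⁹⁶)^(1/5) = 9.81×10⁻²⁰ mol L⁻¹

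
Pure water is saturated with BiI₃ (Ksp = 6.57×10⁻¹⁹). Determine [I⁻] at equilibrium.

3.75×10⁻⁵ M

BiI₃(s) ⇌ Bi³⁺(aq) + 3 I⁻(aq)
Call the molar solubility s, so that [Bi³⁺] = s and [I⁻] = 3s.
Ksp = [Bi³⁺][I⁻]^3 = s · (3s)^3 = 27s^4 = 6.57×10⁻¹⁹
s = 1.25×10⁻⁵ mol/L
[I⁻] = 3s = 3.75×10⁻⁵ mol/L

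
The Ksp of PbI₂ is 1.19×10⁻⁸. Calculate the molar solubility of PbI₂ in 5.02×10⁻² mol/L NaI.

4.72×10⁻⁶ M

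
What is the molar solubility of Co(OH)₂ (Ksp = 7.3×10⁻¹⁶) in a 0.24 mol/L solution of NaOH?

Co(OH)₂(s) ⇌ Co²⁺(aq) + 2 OH⁻(aq)
The solution already contains OH⁻ at 0.24 mol/L. Let s be the molar solubility of Co(OH)₂.
[OH⁻] ≈ 0.24 mol/L (common ion dominates); [Co²⁺] = s.
Ksp = [Co²⁺][OH⁻]^2 = s(0.24)^2
s = 7.3×10⁻¹⁶ / (0.24)^2 = 1.3×10⁻¹⁴
s = 1.3×10⁻¹⁴ mol/L

1.3×10⁻¹⁴ M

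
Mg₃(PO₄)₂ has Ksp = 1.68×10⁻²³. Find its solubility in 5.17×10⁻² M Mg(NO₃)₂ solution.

Mg₃(PO₄)₂(s) ⇌ 3 Mg²⁺(aq) + 2 PO₄³⁻(aq)
With Mg²⁺ already at 5.17×10⁻² M and s small, take [Mg²⁺] ≈ 5.17×10⁻² M and [PO₄³⁻] = 2s.
Ksp = [Mg²⁺]^3[PO₄³⁻]^2 = (5.17×10⁻²)^3(2s)^2
(2s)^2 = 1.68×10⁻²³ / (5.17×10⁻²)^3 = 1.22×10⁻¹⁹
s = 1.74×10⁻¹⁰ M

1.74×10⁻¹⁰ M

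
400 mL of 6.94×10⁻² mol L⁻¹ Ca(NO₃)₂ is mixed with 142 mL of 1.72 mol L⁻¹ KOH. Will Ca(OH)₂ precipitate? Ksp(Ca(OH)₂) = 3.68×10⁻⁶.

Yes

The combined volume is 542 mL.
[Ca²⁺] = (6.94×10⁻²)(400)/542 = 5.12×10⁻² mol L⁻¹
[OH⁻] = (1.72)(142)/542 = 0.451 mol L⁻¹
Q = [Ca²⁺][OH⁻]^2 = 1.04×10⁻²
Since Q (1.04×10⁻²) exceeds Ksp (3.68×10⁻⁶), Ca(OH)₂ will precipitate.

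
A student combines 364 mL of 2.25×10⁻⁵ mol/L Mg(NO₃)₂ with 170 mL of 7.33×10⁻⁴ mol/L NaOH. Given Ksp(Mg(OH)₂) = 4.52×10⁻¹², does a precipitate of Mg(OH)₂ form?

No

After mixing, V = 364 mL + 170 mL = 534 mL.
[Mg²⁺] = (2.25×10⁻⁵)(364)/534 = 1.53×10⁻⁵ mol/L
[OH⁻] = (7.33×10⁻⁴)(170)/534 = 2.33×10⁻⁴ mol/L
Q = [Mg²⁺][OH⁻]^2 = 8.35×10⁻¹³
Since Q (8.35×10⁻¹³) is less than Ksp (4.52×10⁻¹²), no Mg(OH)₂ precipitates.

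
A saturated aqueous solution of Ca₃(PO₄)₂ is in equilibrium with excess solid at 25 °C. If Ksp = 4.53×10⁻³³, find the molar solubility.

1.33×10⁻⁷ M

Ca₃(PO₄)₂(s) ⇌ 3 Ca²⁺(aq) + 2 PO₄³⁻(aq)
For each mole of Ca₃(PO₄)₂ that dissolves per liter, [Ca²⁺] = 3s and [PO₄³⁻] = 2s; let s denote this solubility.
Ksp = [Ca²⁺]^3[PO₄³⁻]^2 = (3s)^3 · (2s)^2 = 108s^5
108s^5 = 4.53×10⁻³³  ⇒  s^5 = 4.19×10⁻³⁵
s = 1.33×10⁻⁷ M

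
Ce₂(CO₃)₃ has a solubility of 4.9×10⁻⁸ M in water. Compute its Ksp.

Ce₂(CO₃)₃(s) ⇌ 2 Ce³⁺(aq) + 3 CO₃²⁻(aq)
For each mole of Ce₂(CO₃)₃ that dissolves per liter, [Ce³⁺] = 2s and [CO₃²⁻] = 3s; let s denote this solubility.
Ksp = [Ce³⁺]^2[CO₃²⁻]^3 = (2s)^2 · (3s)^3 = 108s^5
Ksp = 108 × (4.9×10⁻⁸)^5 = 3.1×10⁻³⁵

Ksp = 3.1×10⁻³⁵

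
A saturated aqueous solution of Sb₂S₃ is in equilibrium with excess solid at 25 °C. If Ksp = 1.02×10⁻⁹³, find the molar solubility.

9.89×10⁻²⁰ M

Sb₂S₃(s) ⇌ 2 Sb³⁺(aq) + 3 S²⁻(aq)
Let s be the molar solubility. Then [Sb³⁺] = 2s and [S²⁻] = 3s.
Ksp = [Sb³⁺]^2[S²⁻]^3 = (2s)^2 · (3s)^3 = 108s^5
108s^5 = 1.02×10⁻⁹³  ⇒  s^5 = 9.44×10⁻⁹⁶
s = (9.44×10⁻⁹⁶)^(1/5) = 9.89×10⁻²⁰ mol/L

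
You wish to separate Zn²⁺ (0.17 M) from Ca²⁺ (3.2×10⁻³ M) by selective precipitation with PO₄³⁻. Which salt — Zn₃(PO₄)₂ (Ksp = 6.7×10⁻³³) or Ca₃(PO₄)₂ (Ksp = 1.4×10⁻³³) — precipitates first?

Zn₃(PO₄)₂

The threshold for precipitation is Q = Ksp.
For Zn₃(PO₄)₂: [PO₄³⁻] = (Ksp/[Zn²⁺]^3)^(1/2) = 1.2×10⁻¹⁵ M
For Ca₃(PO₄)₂: [PO₄³⁻] = (Ksp/[Ca²⁺]^3)^(1/2) = 2.1×10⁻¹³ M
Zn₃(PO₄)₂ requires the lower [PO₄³⁻], so it precipitates first.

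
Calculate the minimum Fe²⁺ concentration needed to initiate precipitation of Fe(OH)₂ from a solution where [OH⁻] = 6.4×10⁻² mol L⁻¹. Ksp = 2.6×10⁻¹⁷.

The threshold for precipitation is Q = Ksp.
Fe(OH)₂(s) ⇌ Fe²⁺(aq) + 2 OH⁻(aq)
Ksp = [Fe²⁺][OH⁻]^2 = [Fe²⁺](6.4×10⁻²)^2
[Fe²⁺] = 2.6×10⁻¹⁷ / (6.4×10⁻²)^2 = 6.3×10⁻¹⁵
[Fe²⁺] = 6.3×10⁻¹⁵ mol L⁻¹

6.3×10⁻¹⁵ M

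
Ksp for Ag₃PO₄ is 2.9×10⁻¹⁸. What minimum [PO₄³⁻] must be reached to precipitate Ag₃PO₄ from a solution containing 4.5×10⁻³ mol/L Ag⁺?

3.2×10⁻¹¹ M

Each salt precipitates once Q = Ksp for that salt.
Ag₃PO₄(s) ⇌ 3 Ag⁺(aq) + PO₄³⁻(aq)
Ksp = [Ag⁺]^3[PO₄³⁻] = [PO₄³⁻](4.5×10⁻³)^3
[PO₄³⁻] = 2.9×10⁻¹⁸ / (4.5×10⁻³)^3 = 3.2×10⁻¹¹
[PO₄³⁻] = 3.2×10⁻¹¹ mol/L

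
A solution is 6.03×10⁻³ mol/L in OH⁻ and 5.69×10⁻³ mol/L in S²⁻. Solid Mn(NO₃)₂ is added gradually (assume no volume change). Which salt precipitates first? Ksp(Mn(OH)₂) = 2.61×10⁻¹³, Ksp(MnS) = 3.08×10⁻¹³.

MnS

Each salt precipitates once Q = Ksp for that salt.
For Mn(OH)₂: [Mn²⁺] = (Ksp/[OH⁻]^2) = 7.18×10⁻⁹ mol/L
For MnS: [Mn²⁺] = (Ksp/[S²⁻]) = 5.41×10⁻¹¹ mol/L
Since MnS needs less Mn²⁺ to reach saturation, it precipitates first.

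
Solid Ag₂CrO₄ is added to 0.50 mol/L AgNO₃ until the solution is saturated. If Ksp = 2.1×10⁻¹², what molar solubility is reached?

8.4×10⁻¹² M

Ag₂CrO₄(s) ⇌ 2 Ag⁺(aq) + CrO₄²⁻(aq)
Ag⁺ is already present at 0.50 mol/L. If s mol/L of Ag₂CrO₄ dissolves, [CrO₄²⁻] = s while [Ag⁺] ≈ 0.50 mol/L.
Ksp = [Ag⁺]^2[CrO₄²⁻] = (0.50)^2s
s = 2.1×10⁻¹² / (0.50)^2 = 8.4×10⁻¹²
s = 8.4×10⁻¹² mol/L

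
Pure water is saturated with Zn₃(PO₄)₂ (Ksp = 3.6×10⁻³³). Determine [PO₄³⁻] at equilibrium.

2.5×10⁻⁷ M

Zn₃(PO₄)₂(s) ⇌ 3 Zn²⁺(aq) + 2 PO₄³⁻(aq)
Call the molar solubility s, so that [Zn²⁺] = 3s and [PO₄³⁻] = 2s.
Ksp = [Zn²⁺]^3[PO₄³⁻]^2 = (3s)^3 · (2s)^2 = 108s^5 = 3.6×10⁻³³
s = 1.3×10⁻⁷ M
[PO₄³⁻] = 2s = 2.5×10⁻⁷ M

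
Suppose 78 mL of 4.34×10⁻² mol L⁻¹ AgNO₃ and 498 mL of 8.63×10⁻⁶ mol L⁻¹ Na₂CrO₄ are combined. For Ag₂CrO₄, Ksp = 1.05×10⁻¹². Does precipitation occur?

Yes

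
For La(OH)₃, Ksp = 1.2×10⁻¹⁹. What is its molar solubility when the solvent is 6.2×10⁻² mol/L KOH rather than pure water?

5.0×10⁻¹⁶ M

La(OH)₃(s) ⇌ La³⁺(aq) + 3 OH⁻(aq)
With OH⁻ already at 6.2×10⁻² mol/L and s small, take [OH⁻] ≈ 6.2×10⁻² mol/L and [La³⁺] = s.
Ksp = [La³⁺][OH⁻]^3 = s(6.2×10⁻²)^3
s = 1.2×10⁻¹⁹ / (6.2×10⁻²)^3 = 5.0×10⁻¹⁶
s = 5.0×10⁻¹⁶ mol/L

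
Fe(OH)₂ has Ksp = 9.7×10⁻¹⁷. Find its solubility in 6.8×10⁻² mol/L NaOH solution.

Fe(OH)₂(s) ⇌ Fe²⁺(aq) + 2 OH⁻(aq)
With OH⁻ already at 6.8×10⁻² mol/L and s small, take [OH⁻] ≈ 6.8×10⁻² mol/L and [Fe²⁺] = s.
Ksp = [Fe²⁺][OH⁻]^2 = s(6.8×10⁻²)^2
s = 9.7×10⁻¹⁷ / (6.8×10⁻²)^2 = 2.1×10⁻¹⁴
s = 2.1×10⁻¹⁴ mol/L

2.1×10⁻¹⁴ M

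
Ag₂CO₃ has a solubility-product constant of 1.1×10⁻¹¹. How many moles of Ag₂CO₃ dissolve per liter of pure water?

1.4×10⁻⁴ M

Ag₂CO₃(s) ⇌ 2 Ag⁺(aq) + CO₃²⁻(aq)
If s mol/L of Ag₂CO₃ dissolves, [Ag⁺] = 2s and [CO₃²⁻] = s.
Ksp = [Ag⁺]^2[CO₃²⁻] = (2s)^2 · s = 4s^3
4s^3 = 1.1×10⁻¹¹  ⇒  s^3 = 2.8×10⁻¹²
Taking the 3rd root, s = 1.4×10⁻⁴ mol/L.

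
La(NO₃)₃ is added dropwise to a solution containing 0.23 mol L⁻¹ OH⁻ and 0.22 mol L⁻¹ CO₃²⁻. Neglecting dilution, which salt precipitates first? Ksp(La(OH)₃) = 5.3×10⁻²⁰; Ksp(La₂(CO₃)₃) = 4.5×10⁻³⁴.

La(OH)₃

Precipitation of each salt begins when its ion product equals Ksp.
For La(OH)₃: [La³⁺] = (Ksp/[OH⁻]^3) = 4.4×10⁻¹⁸ mol L⁻¹
For La₂(CO₃)₃: [La³⁺] = (Ksp/[CO₃²⁻]^3)^(1/2) = 2.1×10⁻¹⁶ mol L⁻¹
The smaller threshold [La³⁺] is reached first, so La(OH)₃ precipitates first.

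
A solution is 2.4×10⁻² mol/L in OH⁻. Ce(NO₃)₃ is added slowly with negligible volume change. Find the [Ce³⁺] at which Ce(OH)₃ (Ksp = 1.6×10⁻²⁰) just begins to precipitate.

1.2×10⁻¹⁵ M

A salt starts to precipitate once the ion product Q reaches its Ksp.
Ce(OH)₃(s) ⇌ Ce³⁺(aq) + 3 OH⁻(aq)
Ksp = [Ce³⁺][OH⁻]^3 = [Ce³⁺](2.4×10⁻²)^3
[Ce³⁺] = 1.6×10⁻²⁰ / (2.4×10⁻²)^3 = 1.2×10⁻¹⁵
[Ce³⁺] = 1.2×10⁻¹⁵ mol/L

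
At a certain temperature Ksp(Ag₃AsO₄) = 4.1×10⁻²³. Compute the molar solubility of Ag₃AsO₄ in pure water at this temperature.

1.1×10⁻⁶ M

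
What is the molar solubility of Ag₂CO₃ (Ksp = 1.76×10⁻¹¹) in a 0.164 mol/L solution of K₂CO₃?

5.18×10⁻⁶ M

Ag₂CO₃(s) ⇌ 2 Ag⁺(aq) + CO₃²⁻(aq)
Let s be the solubility of Ag₂CO₃ here. The common ion gives [CO₃²⁻] ≈ 0.164 mol/L, and [Ag⁺] = 2s.
Ksp = [Ag⁺]^2[CO₃²⁻] = (2s)^2(0.164)
(2s)^2 = 1.76×10⁻¹¹ / (0.164) = 1.07×10⁻¹⁰
s = 5.18×10⁻⁶ mol/L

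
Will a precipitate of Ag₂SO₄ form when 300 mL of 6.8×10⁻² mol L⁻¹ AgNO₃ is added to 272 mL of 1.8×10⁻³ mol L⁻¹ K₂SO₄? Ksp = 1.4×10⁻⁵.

No

After mixing, V = 300 mL + 272 mL = 572 mL.
[Ag⁺] = (6.8×10⁻²)(300)/572 = 3.6×10⁻² mol L⁻¹
[SO₄²⁻] = (1.8×10⁻³)(272)/572 = 8.6×10⁻⁴ mol L⁻¹
Q = [Ag⁺]^2[SO₄²⁻] = 1.1×10⁻⁶
Since Q (1.1×10⁻⁶) is less than Ksp (1.4×10⁻⁵), no Ag₂SO₄ precipitates.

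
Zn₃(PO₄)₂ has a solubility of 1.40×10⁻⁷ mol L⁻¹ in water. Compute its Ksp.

Ksp = 5.81×10⁻³³

Zn₃(PO₄)₂(s) ⇌ 3 Zn²⁺(aq) + 2 PO₄³⁻(aq)
With molar solubility s: [Zn²⁺] = 3s, [PO₄³⁻] = 2s.
Ksp = [Zn²⁺]^3[PO₄³⁻]^2 = (3s)^3 · (2s)^2 = 108s^5
Ksp = 108 × (1.40×10⁻⁷)^5 = 5.81×10⁻³³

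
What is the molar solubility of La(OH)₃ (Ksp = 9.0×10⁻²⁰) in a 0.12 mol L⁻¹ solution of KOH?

5.2×10⁻¹⁷ M

La(OH)₃(s) ⇌ La³⁺(aq) + 3 OH⁻(aq)
The solution already contains OH⁻ at 0.12 mol L⁻¹. Let s be the molar solubility of La(OH)₃.
[OH⁻] ≈ 0.12 mol L⁻¹ (common ion dominates); [La³⁺] = s.
Ksp = [La³⁺][OH⁻]^3 = s(0.12)^3
s = 9.0×10⁻²⁰ / (0.12)^3 = 5.2×10⁻¹⁷
s = 5.2×10⁻¹⁷ mol L⁻¹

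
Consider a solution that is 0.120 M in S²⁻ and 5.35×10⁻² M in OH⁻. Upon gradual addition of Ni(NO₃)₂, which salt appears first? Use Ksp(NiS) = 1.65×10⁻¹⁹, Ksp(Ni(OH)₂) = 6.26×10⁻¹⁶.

Each salt precipitates once Q = Ksp for that salt.
For NiS: [Ni²⁺] = (Ksp/[S²⁻]) = 1.38×10⁻¹⁸ M
For Ni(OH)₂: [Ni²⁺] = (Ksp/[OH⁻]^2) = 2.19×10⁻¹³ M
NiS requires the lower [Ni²⁺], so it precipitates first.

NiS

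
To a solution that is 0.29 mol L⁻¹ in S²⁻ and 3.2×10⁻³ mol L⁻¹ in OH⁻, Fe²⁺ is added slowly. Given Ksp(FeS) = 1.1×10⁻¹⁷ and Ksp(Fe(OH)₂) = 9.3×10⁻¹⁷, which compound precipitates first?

FeS

The threshold for precipitation is Q = Ksp.
For FeS: [Fe²⁺] = (Ksp/[S²⁻]) = 3.8×10⁻¹⁷ mol L⁻¹
For Fe(OH)₂: [Fe²⁺] = (Ksp/[OH⁻]^2) = 9.1×10⁻¹² mol L⁻¹
The smaller threshold [Fe²⁺] is reached first, so FeS precipitates first.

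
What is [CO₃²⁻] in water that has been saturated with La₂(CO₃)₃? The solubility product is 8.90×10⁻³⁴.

La₂(CO₃)₃(s) ⇌ 2 La³⁺(aq) + 3 CO₃²⁻(aq)
Let s be the molar solubility. Then [La³⁺] = 2s and [CO₃²⁻] = 3s.
Ksp = [La³⁺]^2[CO₃²⁻]^3 = (2s)^2 · (3s)^3 = 108s^5 = 8.90×10⁻³⁴
s = 9.62×10⁻⁸ M
[CO₃²⁻] = 3s = 2.89×10⁻⁷ M

2.89×10⁻⁷ M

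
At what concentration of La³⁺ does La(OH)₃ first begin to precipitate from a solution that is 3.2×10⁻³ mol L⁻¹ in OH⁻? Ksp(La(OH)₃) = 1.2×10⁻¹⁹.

A salt starts to precipitate once the ion product Q reaches its Ksp.
La(OH)₃(s) ⇌ La³⁺(aq) + 3 OH⁻(aq)
Ksp = [La³⁺][OH⁻]^3 = [La³⁺](3.2×10⁻³)^3
[La³⁺] = 1.2×10⁻¹⁹ / (3.2×10⁻³)^3 = 3.7×10⁻¹²
[La³⁺] = 3.7×10⁻¹² mol L⁻¹

3.7×10⁻¹² M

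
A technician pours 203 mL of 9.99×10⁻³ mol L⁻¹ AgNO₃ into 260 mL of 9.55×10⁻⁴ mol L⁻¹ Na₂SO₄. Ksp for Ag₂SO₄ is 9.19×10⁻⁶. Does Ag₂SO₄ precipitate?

No

Total volume after mixing = 203 + 260 = 463 mL.
[Ag⁺] = (9.99×10⁻³)(203)/463 = 4.38×10⁻³ mol L⁻¹
[SO₄²⁻] = (9.55×10⁻⁴)(260)/463 = 5.36×10⁻⁴ mol L⁻¹
Q = [Ag⁺]^2[SO₄²⁻] = 1.03×10⁻⁸
Q < Ksp (1.03×10⁻⁸ vs 9.19×10⁻⁶); the solution remains unsaturated and no precipitate forms.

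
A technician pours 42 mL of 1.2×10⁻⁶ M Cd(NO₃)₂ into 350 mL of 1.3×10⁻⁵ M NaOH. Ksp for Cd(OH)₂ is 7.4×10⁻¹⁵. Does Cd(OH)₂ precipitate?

After mixing, V = 42 mL + 350 mL = 392 mL.
[Cd²⁺] = (1.2×10⁻⁶)(42)/392 = 1.3×10⁻⁷ M
[OH⁻] = (1.3×10⁻⁵)(350)/392 = 1.2×10⁻⁵ M
Q = [Cd²⁺][OH⁻]^2 = 1.7×10⁻¹⁷
Q = 1.7×10⁻¹⁷ < Ksp = 7.4×10⁻¹⁵, so the solution is unsaturated and no precipitate forms.

No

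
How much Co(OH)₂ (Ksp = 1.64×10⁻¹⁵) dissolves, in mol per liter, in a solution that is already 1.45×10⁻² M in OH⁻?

Co(OH)₂(s) ⇌ Co²⁺(aq) + 2 OH⁻(aq)
The solution already contains OH⁻ at 1.45×10⁻² M. Let s be the molar solubility of Co(OH)₂.
[OH⁻] ≈ 1.45×10⁻² M (common ion dominates); [Co²⁺] = s.
Ksp = [Co²⁺][OH⁻]^2 = s(1.45×10⁻²)^2
s = 1.64×10⁻¹⁵ / (1.45×10⁻²)^2 = 7.80×10⁻¹²
s = 7.80×10⁻¹² M

7.80×10⁻¹² M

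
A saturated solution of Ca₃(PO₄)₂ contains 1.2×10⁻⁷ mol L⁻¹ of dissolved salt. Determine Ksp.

Ksp = 2.7×10⁻³³

Ca₃(PO₄)₂(s) ⇌ 3 Ca²⁺(aq) + 2 PO₄³⁻(aq)
For each mole of Ca₃(PO₄)₂ that dissolves per liter, [Ca²⁺] = 3s and [PO₄³⁻] = 2s; let s denote this solubility.
Ksp = [Ca²⁺]^3[PO₄³⁻]^2 = (3s)^3 · (2s)^2 = 108s^5
Ksp = 108 × (1.2×10⁻⁷)^5 = 2.7×10⁻³³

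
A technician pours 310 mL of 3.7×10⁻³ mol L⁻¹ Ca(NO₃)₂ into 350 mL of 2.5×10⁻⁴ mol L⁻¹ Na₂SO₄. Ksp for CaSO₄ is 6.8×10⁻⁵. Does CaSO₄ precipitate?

No

The combined volume is 660 mL.
[Ca²⁺] = (3.7×10⁻³)(310)/660 = 1.7×10⁻³ mol L⁻¹
[SO₄²⁻] = (2.5×10⁻⁴)(350)/660 = 1.3×10⁻⁴ mol L⁻¹
Q = [Ca²⁺][SO₄²⁻] = 2.3×10⁻⁷
Q = 2.3×10⁻⁷ < Ksp = 6.8×10⁻⁵, so the solution is unsaturated and no precipitate forms.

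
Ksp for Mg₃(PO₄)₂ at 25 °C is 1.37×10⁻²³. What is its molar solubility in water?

Mg₃(PO₄)₂(s) ⇌ 3 Mg²⁺(aq) + 2 PO₄³⁻(aq)
Call the molar solubility s, so that [Mg²⁺] = 3s and [PO₄³⁻] = 2s.
Ksp = [Mg²⁺]^3[PO₄³⁻]^2 = (3s)^3 · (2s)^2 = 108s^5
108s^5 = 1.37×10⁻²³  ⇒  s^5 = 1.27×10⁻²⁵
s = 1.05×10⁻⁵ M

1.05×10⁻⁵ M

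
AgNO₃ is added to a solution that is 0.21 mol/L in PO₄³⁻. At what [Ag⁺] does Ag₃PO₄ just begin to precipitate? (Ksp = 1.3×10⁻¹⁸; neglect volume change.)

Precipitation of each salt begins when its ion product equals Ksp.
Ag₃PO₄(s) ⇌ 3 Ag⁺(aq) + PO₄³⁻(aq)
Ksp = [Ag⁺]^3[PO₄³⁻] = [Ag⁺]^3(0.21)
[Ag⁺]^3 = 1.3×10⁻¹⁸ / (0.21) = 6.2×10⁻¹⁸
[Ag⁺] = 1.8×10⁻⁶ mol/L

1.8×10⁻⁶ M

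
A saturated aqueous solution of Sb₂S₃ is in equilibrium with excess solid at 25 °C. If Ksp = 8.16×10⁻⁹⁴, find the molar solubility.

9.45×10⁻²⁰ M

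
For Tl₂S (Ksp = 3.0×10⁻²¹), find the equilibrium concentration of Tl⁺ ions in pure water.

1.8×10⁻⁷ M

Tl₂S(s) ⇌ 2 Tl⁺(aq) + S²⁻(aq)
With molar solubility s: [Tl⁺] = 2s, [S²⁻] = s.
Ksp = [Tl⁺]^2[S²⁻] = (2s)^2 · s = 4s^3 = 3.0×10⁻²¹
s = 9.1×10⁻⁸ mol L⁻¹
[Tl⁺] = 2s = 1.8×10⁻⁷ mol L⁻¹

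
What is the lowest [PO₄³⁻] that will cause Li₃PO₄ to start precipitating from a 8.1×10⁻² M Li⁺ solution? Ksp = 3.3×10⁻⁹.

Precipitation begins when Q = Ksp.
Li₃PO₄(s) ⇌ 3 Li⁺(aq) + PO₄³⁻(aq)
Ksp = [Li⁺]^3[PO₄³⁻] = [PO₄³⁻](8.1×10⁻²)^3
[PO₄³⁻] = 3.3×10⁻⁹ / (8.1×10⁻²)^3 = 6.2×10⁻⁶
[PO₄³⁻] = 6.2×10⁻⁶ M

6.2×10⁻⁶ M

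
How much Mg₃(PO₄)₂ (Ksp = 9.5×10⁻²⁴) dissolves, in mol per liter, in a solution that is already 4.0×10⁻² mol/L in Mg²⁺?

1.9×10⁻¹⁰ M

Mg₃(PO₄)₂(s) ⇌ 3 Mg²⁺(aq) + 2 PO₄³⁻(aq)
Let s be the solubility of Mg₃(PO₄)₂ here. The common ion gives [Mg²⁺] ≈ 4.0×10⁻² mol/L, and [PO₄³⁻] = 2s.
Ksp = [Mg²⁺]^3[PO₄³⁻]^2 = (4.0×10⁻²)^3(2s)^2
(2s)^2 = 9.5×10⁻²⁴ / (4.0×10⁻²)^3 = 1.5×10⁻¹⁹
s = 1.9×10⁻¹⁰ mol/L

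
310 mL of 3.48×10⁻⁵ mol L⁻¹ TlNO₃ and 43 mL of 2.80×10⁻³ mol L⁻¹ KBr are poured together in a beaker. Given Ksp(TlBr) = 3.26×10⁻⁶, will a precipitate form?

No

Total volume after mixing = 310 + 43 = 353 mL.
[Tl⁺] = (3.48×10⁻⁵)(310)/353 = 3.06×10⁻⁵ mol L⁻¹
[Br⁻] = (2.80×10⁻³)(43)/353 = 3.41×10⁻⁴ mol L⁻¹
Q = [Tl⁺][Br⁻] = 1.04×10⁻⁸
Q = 1.04×10⁻⁸ < Ksp = 3.26×10⁻⁶, so the solution is unsaturated and no precipitate forms.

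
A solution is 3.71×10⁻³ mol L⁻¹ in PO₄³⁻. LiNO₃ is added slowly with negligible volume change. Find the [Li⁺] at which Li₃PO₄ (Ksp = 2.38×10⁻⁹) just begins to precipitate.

Each salt precipitates once Q = Ksp for that salt.
Li₃PO₄(s) ⇌ 3 Li⁺(aq) + PO₄³⁻(aq)
Ksp = [Li⁺]^3[PO₄³⁻] = [Li⁺]^3(3.71×10⁻³)
[Li⁺]^3 = 2.38×10⁻⁹ / (3.71×10⁻³) = 6.42×10⁻⁷
[Li⁺] = 8.62×10⁻³ mol L⁻¹

8.62×10⁻³ M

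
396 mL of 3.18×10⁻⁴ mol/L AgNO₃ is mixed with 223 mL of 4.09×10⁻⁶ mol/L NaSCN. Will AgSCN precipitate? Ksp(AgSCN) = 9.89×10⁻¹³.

Total volume after mixing = 396 + 223 = 619 mL.
[Ag⁺] = (3.18×10⁻⁴)(396)/619 = 2.03×10⁻⁴ mol/L
[SCN⁻] = (4.09×10⁻⁶)(223)/619 = 1.47×10⁻⁶ mol/L
Q = [Ag⁺][SCN⁻] = 3.00×10⁻¹⁰
Since Q (3.00×10⁻¹⁰) exceeds Ksp (9.89×10⁻¹³), AgSCN will precipitate.

Yes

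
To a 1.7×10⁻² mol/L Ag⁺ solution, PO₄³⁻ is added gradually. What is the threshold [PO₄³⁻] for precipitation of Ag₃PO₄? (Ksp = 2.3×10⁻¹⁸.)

4.7×10⁻¹³ M

Precipitation begins when Q = Ksp.
Ag₃PO₄(s) ⇌ 3 Ag⁺(aq) + PO₄³⁻(aq)
Ksp = [Ag⁺]^3[PO₄³⁻] = [PO₄³⁻](1.7×10⁻²)^3
[PO₄³⁻] = 2.3×10⁻¹⁸ / (1.7×10⁻²)^3 = 4.7×10⁻¹³
[PO₄³⁻] = 4.7×10⁻¹³ mol/L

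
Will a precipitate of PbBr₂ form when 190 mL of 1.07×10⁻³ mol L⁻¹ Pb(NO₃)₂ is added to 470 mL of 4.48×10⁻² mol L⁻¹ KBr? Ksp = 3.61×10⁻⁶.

Total volume after mixing = 190 + 470 = 660 mL.
[Pb²⁺] = (1.07×10⁻³)(190)/660 = 3.08×10⁻⁴ mol L⁻¹
[Br⁻] = (4.48×10⁻²)(470)/660 = 3.19×10⁻² mol L⁻¹
Q = [Pb²⁺][Br⁻]^2 = 3.14×10⁻⁷
Since Q (3.14×10⁻⁷) is less than Ksp (3.61×10⁻⁶), no PbBr₂ precipitates.

No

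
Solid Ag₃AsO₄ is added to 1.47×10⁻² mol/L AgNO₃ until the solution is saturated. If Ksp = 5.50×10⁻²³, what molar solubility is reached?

Ag₃AsO₄(s) ⇌ 3 Ag⁺(aq) + AsO₄³⁻(aq)
Let s be the solubility of Ag₃AsO₄ here. The common ion gives [Ag⁺] ≈ 1.47×10⁻² mol/L, and [AsO₄³⁻] = s.
Ksp = [Ag⁺]^3[AsO₄³⁻] = (1.47×10⁻²)^3s
s = 5.50×10⁻²³ / (1.47×10⁻²)^3 = 1.73×10⁻¹⁷
s = 1.73×10⁻¹⁷ mol/L

1.73×10⁻¹⁷ M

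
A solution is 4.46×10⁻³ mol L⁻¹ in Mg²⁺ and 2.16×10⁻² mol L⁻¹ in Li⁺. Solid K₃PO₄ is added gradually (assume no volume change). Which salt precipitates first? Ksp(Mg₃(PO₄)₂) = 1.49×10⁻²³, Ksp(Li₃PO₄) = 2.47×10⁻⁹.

The threshold for precipitation is Q = Ksp.
For Mg₃(PO₄)₂: [PO₄³⁻] = (Ksp/[Mg²⁺]^3)^(1/2) = 1.30×10⁻⁸ mol L⁻¹
For Li₃PO₄: [PO₄³⁻] = (Ksp/[Li⁺]^3) = 2.45×10⁻⁴ mol L⁻¹
Mg₃(PO₄)₂ requires the lower [PO₄³⁻], so it precipitates first.

Mg₃(PO₄)₂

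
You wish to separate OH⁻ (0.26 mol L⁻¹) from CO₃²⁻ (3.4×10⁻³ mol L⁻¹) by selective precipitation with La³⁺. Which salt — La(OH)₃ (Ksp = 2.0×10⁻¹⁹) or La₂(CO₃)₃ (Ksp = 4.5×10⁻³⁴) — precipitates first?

La(OH)₃

Precipitation begins when Q = Ksp.
For La(OH)₃: [La³⁺] = (Ksp/[OH⁻]^3) = 1.1×10⁻¹⁷ mol L⁻¹
For La₂(CO₃)₃: [La³⁺] = (Ksp/[CO₃²⁻]^3)^(1/2) = 1.1×10⁻¹³ mol L⁻¹
Since La(OH)₃ needs less La³⁺ to reach saturation, it precipitates first.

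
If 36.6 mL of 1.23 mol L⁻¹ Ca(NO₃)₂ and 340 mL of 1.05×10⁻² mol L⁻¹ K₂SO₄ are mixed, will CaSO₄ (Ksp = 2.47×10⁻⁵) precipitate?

Yes

The combined volume is 376.6 mL.
[Ca²⁺] = (1.23)(36.6)/376.6 = 0.120 mol L⁻¹
[SO₄²⁻] = (1.05×10⁻²)(340)/376.6 = 9.48×10⁻³ mol L⁻¹
Q = [Ca²⁺][SO₄²⁻] = 1.13×10⁻³
Because Q > Ksp (1.13×10⁻³ vs 2.47×10⁻⁵), a precipitate of CaSO₄ forms.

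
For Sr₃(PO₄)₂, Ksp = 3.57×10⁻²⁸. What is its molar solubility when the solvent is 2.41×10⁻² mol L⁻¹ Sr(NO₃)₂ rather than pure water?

Sr₃(PO₄)₂(s) ⇌ 3 Sr²⁺(aq) + 2 PO₄³⁻(aq)
Let s be the solubility of Sr₃(PO₄)₂ here. The common ion gives [Sr²⁺] ≈ 2.41×10⁻² mol L⁻¹, and [PO₄³⁻] = 2s.
Ksp = [Sr²⁺]^3[PO₄³⁻]^2 = (2.41×10⁻²)^3(2s)^2
(2s)^2 = 3.57×10⁻²⁸ / (2.41×10⁻²)^3 = 2.55×10⁻²³
s = 2.53×10⁻¹² mol L⁻¹

2.53×10⁻¹² M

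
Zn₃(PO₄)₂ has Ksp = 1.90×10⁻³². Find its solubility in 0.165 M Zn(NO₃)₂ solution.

Zn₃(PO₄)₂(s) ⇌ 3 Zn²⁺(aq) + 2 PO₄³⁻(aq)
Let s be the solubility of Zn₃(PO₄)₂ here. The common ion gives [Zn²⁺] ≈ 0.165 M, and [PO₄³⁻] = 2s.
Ksp = [Zn²⁺]^3[PO₄³⁻]^2 = (0.165)^3(2s)^2
(2s)^2 = 1.90×10⁻³² / (0.165)^3 = 4.23×10⁻³⁰
s = 1.03×10⁻¹⁵ M

1.03×10⁻¹⁵ M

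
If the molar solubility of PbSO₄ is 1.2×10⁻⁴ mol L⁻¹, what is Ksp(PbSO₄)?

Ksp = 1.4×10⁻⁸

PbSO₄(s) ⇌ Pb²⁺(aq) + SO₄²⁻(aq)
Call the molar solubility s, so that [Pb²⁺] = s and [SO₄²⁻] = s.
Ksp = [Pb²⁺][SO₄²⁻] = s · s = s^2
Ksp = (1.2×10⁻⁴)^2 = 1.4×10⁻⁸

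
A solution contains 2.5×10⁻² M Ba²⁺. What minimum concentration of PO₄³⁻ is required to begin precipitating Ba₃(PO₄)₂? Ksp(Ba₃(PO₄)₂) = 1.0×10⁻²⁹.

8.0×10⁻¹³ M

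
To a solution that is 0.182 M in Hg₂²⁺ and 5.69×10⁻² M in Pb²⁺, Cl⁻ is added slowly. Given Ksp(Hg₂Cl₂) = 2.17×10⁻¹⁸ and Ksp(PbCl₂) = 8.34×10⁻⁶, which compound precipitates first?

Hg₂Cl₂

A salt starts to precipitate once the ion product Q reaches its Ksp.
For Hg₂Cl₂: [Cl⁻] = (Ksp/[Hg₂²⁺])^(1/2) = 3.45×10⁻⁹ M
For PbCl₂: [Cl⁻] = (Ksp/[Pb²⁺])^(1/2) = 1.21×10⁻² M
Since Hg₂Cl₂ needs less Cl⁻ to reach saturation, it precipitates first.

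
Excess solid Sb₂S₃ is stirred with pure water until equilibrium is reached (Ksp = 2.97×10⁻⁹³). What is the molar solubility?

1.22×10⁻¹⁹ M

Sb₂S₃(s) ⇌ 2 Sb³⁺(aq) + 3 S²⁻(aq)
With molar solubility s: [Sb³⁺] = 2s, [S²⁻] = 3s.
Ksp = [Sb³⁺]^2[S²⁻]^3 = (2s)^2 · (3s)^3 = 108s^5
108s^5 = 2.97×10⁻⁹³  ⇒  s^5 = 2.75×10⁻⁹⁵
Taking the 5th root, s = 1.22×10⁻¹⁹ mol L⁻¹.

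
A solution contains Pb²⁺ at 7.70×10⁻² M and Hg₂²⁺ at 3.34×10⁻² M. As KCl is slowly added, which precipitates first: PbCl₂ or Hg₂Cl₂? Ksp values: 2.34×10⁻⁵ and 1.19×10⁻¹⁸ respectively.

Hg₂Cl₂

Precipitation of each salt begins when its ion product equals Ksp.
For PbCl₂: [Cl⁻] = (Ksp/[Pb²⁺])^(1/2) = 1.74×10⁻² M
For Hg₂Cl₂: [Cl⁻] = (Ksp/[Hg₂²⁺])^(1/2) = 5.97×10⁻⁹ M
Since Hg₂Cl₂ needs less Cl⁻ to reach saturation, it precipitates first.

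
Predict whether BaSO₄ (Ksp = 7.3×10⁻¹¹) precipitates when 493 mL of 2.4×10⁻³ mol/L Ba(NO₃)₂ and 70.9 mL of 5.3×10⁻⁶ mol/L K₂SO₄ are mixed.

After mixing, V = 493 mL + 70.9 mL = 563.9 mL.
[Ba²⁺] = (2.4×10⁻³)(493)/563.9 = 2.1×10⁻³ mol/L
[SO₄²⁻] = (5.3×10⁻⁶)(70.9)/563.9 = 6.7×10⁻⁷ mol/L
Q = [Ba²⁺][SO₄²⁻] = 1.4×10⁻⁹
Q = 1.4×10⁻⁹ > Ksp = 7.3×10⁻¹¹, so the solution is supersaturated and BaSO₄ precipitates.

Yes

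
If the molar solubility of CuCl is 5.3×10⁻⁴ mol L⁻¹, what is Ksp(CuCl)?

Ksp = 2.8×10⁻⁷

CuCl(s) ⇌ Cu⁺(aq) + Cl⁻(aq)
If s mol/L of CuCl dissolves, [Cu⁺] = s and [Cl⁻] = s.
Ksp = [Cu⁺][Cl⁻] = s · s = s^2
Ksp = (5.3×10⁻⁴)^2 = 2.8×10⁻⁷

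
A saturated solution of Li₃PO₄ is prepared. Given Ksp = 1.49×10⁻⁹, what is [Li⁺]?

Li₃PO₄(s) ⇌ 3 Li⁺(aq) + PO₄³⁻(aq)
Let s be the molar solubility. Then [Li⁺] = 3s and [PO₄³⁻] = s.
Ksp = [Li⁺]^3[PO₄³⁻] = (3s)^3 · s = 27s^4 = 1.49×10⁻⁹
s = 2.73×10⁻³ M
[Li⁺] = 3s = 8.18×10⁻³ M

8.18×10⁻³ M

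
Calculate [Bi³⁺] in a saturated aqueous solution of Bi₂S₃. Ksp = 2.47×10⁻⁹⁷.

Bi₂S₃(s) ⇌ 2 Bi³⁺(aq) + 3 S²⁻(aq)
With molar solubility s: [Bi³⁺] = 2s, [S²⁻] = 3s.
Ksp = [Bi³⁺]^2[S²⁻]^3 = (2s)^2 · (3s)^3 = 108s^5 = 2.47×10⁻⁹⁷
s = 1.87×10⁻²⁰ mol L⁻¹
[Bi³⁺] = 2s = 3.74×10⁻²⁰ mol L⁻¹

3.74×10⁻²⁰ M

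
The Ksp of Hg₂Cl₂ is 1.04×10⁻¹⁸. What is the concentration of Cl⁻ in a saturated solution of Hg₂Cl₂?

1.28×10⁻⁶ M

Hg₂Cl₂(s) ⇌ Hg₂²⁺(aq) + 2 Cl⁻(aq)
With molar solubility s: [Hg₂²⁺] = s, [Cl⁻] = 2s.
Ksp = [Hg₂²⁺][Cl⁻]^2 = s · (2s)^2 = 4s^3 = 1.04×10⁻¹⁸
s = 6.38×10⁻⁷ mol L⁻¹
[Cl⁻] = 2s = 1.28×10⁻⁶ mol L⁻¹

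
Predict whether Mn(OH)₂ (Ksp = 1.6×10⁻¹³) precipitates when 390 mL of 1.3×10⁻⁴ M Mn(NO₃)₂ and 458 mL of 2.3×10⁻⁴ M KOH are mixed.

Yes

After mixing, V = 390 mL + 458 mL = 848 mL.
[Mn²⁺] = (1.3×10⁻⁴)(390)/848 = 6.0×10⁻⁵ M
[OH⁻] = (2.3×10⁻⁴)(458)/848 = 1.2×10⁻⁴ M
Q = [Mn²⁺][OH⁻]^2 = 9.2×10⁻¹³
Because Q > Ksp (9.2×10⁻¹³ vs 1.6×10⁻¹³), a precipitate of Mn(OH)₂ forms.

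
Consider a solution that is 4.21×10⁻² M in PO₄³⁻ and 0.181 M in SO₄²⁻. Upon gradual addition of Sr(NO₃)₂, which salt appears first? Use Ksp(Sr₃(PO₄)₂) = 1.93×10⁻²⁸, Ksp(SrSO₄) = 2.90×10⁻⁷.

The threshold for precipitation is Q = Ksp.
For Sr₃(PO₄)₂: [Sr²⁺] = (Ksp/[PO₄³⁻]^2)^(1/3) = 4.78×10⁻⁹ M
For SrSO₄: [Sr²⁺] = (Ksp/[SO₄²⁻]) = 1.60×10⁻⁶ M
Sr₃(PO₄)₂ requires the lower [Sr²⁺], so it precipitates first.

Sr₃(PO₄)₂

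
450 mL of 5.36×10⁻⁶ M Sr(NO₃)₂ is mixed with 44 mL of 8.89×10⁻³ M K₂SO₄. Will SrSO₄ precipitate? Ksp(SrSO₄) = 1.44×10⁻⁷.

No

After mixing, V = 450 mL + 44 mL = 494 mL.
[Sr²⁺] = (5.36×10⁻⁶)(450)/494 = 4.88×10⁻⁶ M
[SO₄²⁻] = (8.89×10⁻³)(44)/494 = 7.92×10⁻⁴ M
Q = [Sr²⁺][SO₄²⁻] = 3.87×10⁻⁹
Q = 3.87×10⁻⁹ < Ksp = 1.44×10⁻⁷, so the solution is unsaturated and no precipitate forms.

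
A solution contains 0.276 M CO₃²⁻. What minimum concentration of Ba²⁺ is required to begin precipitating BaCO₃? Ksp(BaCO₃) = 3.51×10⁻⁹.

Each salt precipitates once Q = Ksp for that salt.
BaCO₃(s) ⇌ Ba²⁺(aq) + CO₃²⁻(aq)
Ksp = [Ba²⁺][CO₃²⁻] = [Ba²⁺](0.276)
[Ba²⁺] = 3.51×10⁻⁹ / (0.276) = 1.27×10⁻⁸
[Ba²⁺] = 1.27×10⁻⁸ M

1.27×10⁻⁸ M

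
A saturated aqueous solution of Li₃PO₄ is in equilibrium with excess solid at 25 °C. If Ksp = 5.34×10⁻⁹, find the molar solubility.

3.75×10⁻³ M

Li₃PO₄(s) ⇌ 3 Li⁺(aq) + PO₄³⁻(aq)
For each mole of Li₃PO₄ that dissolves per liter, [Li⁺] = 3s and [PO₄³⁻] = s; let s denote this solubility.
Ksp = [Li⁺]^3[PO₄³⁻] = (3s)^3 · s = 27s^4
27s^4 = 5.34×10⁻⁹  ⇒  s^4 = 1.98×10⁻¹⁰
s = 3.75×10⁻³ mol/L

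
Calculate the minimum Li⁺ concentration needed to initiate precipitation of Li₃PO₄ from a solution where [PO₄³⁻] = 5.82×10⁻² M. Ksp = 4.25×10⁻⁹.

4.18×10⁻³ M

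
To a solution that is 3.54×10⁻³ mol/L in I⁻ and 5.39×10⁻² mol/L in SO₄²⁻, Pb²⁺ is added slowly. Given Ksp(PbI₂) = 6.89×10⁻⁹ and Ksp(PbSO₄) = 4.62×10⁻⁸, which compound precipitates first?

Each salt precipitates once Q = Ksp for that salt.
For PbI₂: [Pb²⁺] = (Ksp/[I⁻]^2) = 5.50×10⁻⁴ mol/L
For PbSO₄: [Pb²⁺] = (Ksp/[SO₄²⁻]) = 8.57×10⁻⁷ mol/L
PbSO₄ requires the lower [Pb²⁺], so it precipitates first.

PbSO₄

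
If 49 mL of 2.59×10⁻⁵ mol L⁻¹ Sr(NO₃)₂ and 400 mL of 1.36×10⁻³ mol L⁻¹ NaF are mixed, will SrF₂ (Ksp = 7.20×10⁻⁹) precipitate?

The combined volume is 449 mL.
[Sr²⁺] = (2.59×10⁻⁵)(49)/449 = 2.83×10⁻⁶ mol L⁻¹
[F⁻] = (1.36×10⁻³)(400)/449 = 1.21×10⁻³ mol L⁻¹
Q = [Sr²⁺][F⁻]^2 = 4.15×10⁻¹²
Since Q (4.15×10⁻¹²) is less than Ksp (7.20×10⁻⁹), no SrF₂ precipitates.

No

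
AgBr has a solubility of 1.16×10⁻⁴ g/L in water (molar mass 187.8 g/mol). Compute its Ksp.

Convert to molarity: s = 1.16×10⁻⁴ / 187.8 = 6.1768×10⁻⁷ mol/L
AgBr(s) ⇌ Ag⁺(aq) + Br⁻(aq)
Let s be the molar solubility. Then [Ag⁺] = s and [Br⁻] = s.
Ksp = [Ag⁺][Br⁻] = s · s = s^2
Ksp = (6.1768×10⁻⁷)^2 = 3.82×10⁻¹³

Ksp = 3.82×10⁻¹³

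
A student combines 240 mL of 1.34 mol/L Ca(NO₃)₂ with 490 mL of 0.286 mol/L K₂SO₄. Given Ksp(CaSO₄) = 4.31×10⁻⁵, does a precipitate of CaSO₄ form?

Yes

The combined volume is 730 mL.
[Ca²⁺] = (1.34)(240)/730 = 0.441 mol/L
[SO₄²⁻] = (0.286)(490)/730 = 0.192 mol/L
Q = [Ca²⁺][SO₄²⁻] = 8.46×10⁻²
Because Q > Ksp (8.46×10⁻² vs 4.31×10⁻⁵), a precipitate of CaSO₄ forms.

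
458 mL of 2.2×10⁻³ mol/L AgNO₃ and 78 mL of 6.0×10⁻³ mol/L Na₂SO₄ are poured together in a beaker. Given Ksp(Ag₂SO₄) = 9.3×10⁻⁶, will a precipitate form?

After mixing, V = 458 mL + 78 mL = 536 mL.
[Ag⁺] = (2.2×10⁻³)(458)/536 = 1.9×10⁻³ mol/L
[SO₄²⁻] = (6.0×10⁻³)(78)/536 = 8.7×10⁻⁴ mol/L
Q = [Ag⁺]^2[SO₄²⁻] = 3.1×10⁻⁹
Q = 3.1×10⁻⁹ < Ksp = 9.3×10⁻⁶, so the solution is unsaturated and no precipitate forms.

No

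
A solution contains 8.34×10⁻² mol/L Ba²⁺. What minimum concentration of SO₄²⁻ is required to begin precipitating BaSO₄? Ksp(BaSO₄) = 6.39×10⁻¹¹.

A salt starts to precipitate once the ion product Q reaches its Ksp.
BaSO₄(s) ⇌ Ba²⁺(aq) + SO₄²⁻(aq)
Ksp = [Ba²⁺][SO₄²⁻] = [SO₄²⁻](8.34×10⁻²)
[SO₄²⁻] = 6.39×10⁻¹¹ / (8.34×10⁻²) = 7.66×10⁻¹⁰
[SO₄²⁻] = 7.66×10⁻¹⁰ mol/L

7.66×10⁻¹⁰ M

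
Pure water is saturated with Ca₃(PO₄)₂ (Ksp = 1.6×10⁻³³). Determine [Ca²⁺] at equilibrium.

Ca₃(PO₄)₂(s) ⇌ 3 Ca²⁺(aq) + 2 PO₄³⁻(aq)
With molar solubility s: [Ca²⁺] = 3s, [PO₄³⁻] = 2s.
Ksp = [Ca²⁺]^3[PO₄³⁻]^2 = (3s)^3 · (2s)^2 = 108s^5 = 1.6×10⁻³³
s = 1.1×10⁻⁷ mol L⁻¹
[Ca²⁺] = 3s = 3.2×10⁻⁷ mol L⁻¹

3.2×10⁻⁷ M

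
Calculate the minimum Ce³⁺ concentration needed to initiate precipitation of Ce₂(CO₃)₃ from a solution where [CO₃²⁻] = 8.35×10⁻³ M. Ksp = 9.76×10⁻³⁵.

Precipitation of each salt begins when its ion product equals Ksp.
Ce₂(CO₃)₃(s) ⇌ 2 Ce³⁺(aq) + 3 CO₃²⁻(aq)
Ksp = [Ce³⁺]^2[CO₃²⁻]^3 = [Ce³⁺]^2(8.35×10⁻³)^3
[Ce³⁺]^2 = 9.76×10⁻³⁵ / (8.35×10⁻³)^3 = 1.68×10⁻²⁸
[Ce³⁺] = 1.29×10⁻¹⁴ M

1.29×10⁻¹⁴ M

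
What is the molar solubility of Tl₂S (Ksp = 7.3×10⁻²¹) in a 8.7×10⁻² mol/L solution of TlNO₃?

Tl₂S(s) ⇌ 2 Tl⁺(aq) + S²⁻(aq)
Let s be the solubility of Tl₂S here. The common ion gives [Tl⁺] ≈ 8.7×10⁻² mol/L, and [S²⁻] = s.
Ksp = [Tl⁺]^2[S²⁻] = (8.7×10⁻²)^2s
s = 7.3×10⁻²¹ / (8.7×10⁻²)^2 = 9.6×10⁻¹⁹
s = 9.6×10⁻¹⁹ mol/L

9.6×10⁻¹⁹ M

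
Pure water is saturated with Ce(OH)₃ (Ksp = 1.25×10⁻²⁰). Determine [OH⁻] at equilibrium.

Ce(OH)₃(s) ⇌ Ce³⁺(aq) + 3 OH⁻(aq)
For each mole of Ce(OH)₃ that dissolves per liter, [Ce³⁺] = s and [OH⁻] = 3s; let s denote this solubility.
Ksp = [Ce³⁺][OH⁻]^3 = s · (3s)^3 = 27s^4 = 1.25×10⁻²⁰
s = 4.64×10⁻⁶ M
[OH⁻] = 3s = 1.39×10⁻⁵ M

1.39×10⁻⁵ M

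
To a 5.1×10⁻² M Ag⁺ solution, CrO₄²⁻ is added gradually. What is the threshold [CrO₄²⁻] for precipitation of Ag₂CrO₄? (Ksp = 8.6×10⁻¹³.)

3.3×10⁻¹⁰ M

Precipitation begins when Q = Ksp.
Ag₂CrO₄(s) ⇌ 2 Ag⁺(aq) + CrO₄²⁻(aq)
Ksp = [Ag⁺]^2[CrO₄²⁻] = [CrO₄²⁻](5.1×10⁻²)^2
[CrO₄²⁻] = 8.6×10⁻¹³ / (5.1×10⁻²)^2 = 3.3×10⁻¹⁰
[CrO₄²⁻] = 3.3×10⁻¹⁰ M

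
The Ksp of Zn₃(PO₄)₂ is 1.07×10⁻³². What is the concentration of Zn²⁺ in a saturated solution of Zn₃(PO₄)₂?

4.75×10⁻⁷ M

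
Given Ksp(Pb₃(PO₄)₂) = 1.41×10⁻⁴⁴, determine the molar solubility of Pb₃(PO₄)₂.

6.66×10⁻¹⁰ M

Pb₃(PO₄)₂(s) ⇌ 3 Pb²⁺(aq) + 2 PO₄³⁻(aq)
Let s be the molar solubility. Then [Pb²⁺] = 3s and [PO₄³⁻] = 2s.
Ksp = [Pb²⁺]^3[PO₄³⁻]^2 = (3s)^3 · (2s)^2 = 108s^5
108s^5 = 1.41×10⁻⁴⁴  ⇒  s^5 = 1.31×10⁻⁴⁶
s = (1.31×10⁻⁴⁶)^(1/5) = 6.66×10⁻¹⁰ mol/L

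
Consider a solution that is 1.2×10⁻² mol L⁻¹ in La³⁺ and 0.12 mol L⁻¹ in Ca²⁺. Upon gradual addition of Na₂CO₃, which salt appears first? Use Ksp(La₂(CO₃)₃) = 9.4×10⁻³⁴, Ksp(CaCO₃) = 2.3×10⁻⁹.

La₂(CO₃)₃

Precipitation begins when Q = Ksp.
For La₂(CO₃)₃: [CO₃²⁻] = (Ksp/[La³⁺]^2)^(1/3) = 1.9×10⁻¹⁰ mol L⁻¹
For CaCO₃: [CO₃²⁻] = (Ksp/[Ca²⁺]) = 1.9×10⁻⁸ mol L⁻¹
Since La₂(CO₃)₃ needs less CO₃²⁻ to reach saturation, it precipitates first.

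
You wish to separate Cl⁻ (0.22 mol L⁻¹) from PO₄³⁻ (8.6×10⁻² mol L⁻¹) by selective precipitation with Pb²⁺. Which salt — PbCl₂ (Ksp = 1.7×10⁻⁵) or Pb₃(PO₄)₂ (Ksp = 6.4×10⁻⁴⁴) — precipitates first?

Pb₃(PO₄)₂

Precipitation begins when Q = Ksp.
For PbCl₂: [Pb²⁺] = (Ksp/[Cl⁻]^2) = 3.5×10⁻⁴ mol L⁻¹
For Pb₃(PO₄)₂: [Pb²⁺] = (Ksp/[PO₄³⁻]^2)^(1/3) = 2.1×10⁻¹⁴ mol L⁻¹
Since Pb₃(PO₄)₂ needs less Pb²⁺ to reach saturation, it precipitates first.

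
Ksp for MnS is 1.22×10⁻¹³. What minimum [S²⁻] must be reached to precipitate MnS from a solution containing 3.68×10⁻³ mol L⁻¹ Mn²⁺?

The threshold for precipitation is Q = Ksp.
MnS(s) ⇌ Mn²⁺(aq) + S²⁻(aq)
Ksp = [Mn²⁺][S²⁻] = [S²⁻](3.68×10⁻³)
[S²⁻] = 1.22×10⁻¹³ / (3.68×10⁻³) = 3.32×10⁻¹¹
[S²⁻] = 3.32×10⁻¹¹ mol L⁻¹

3.32×10⁻¹¹ M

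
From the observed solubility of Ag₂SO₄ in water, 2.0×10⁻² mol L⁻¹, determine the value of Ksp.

Ag₂SO₄(s) ⇌ 2 Ag⁺(aq) + SO₄²⁻(aq)
Call the molar solubility s, so that [Ag⁺] = 2s and [SO₄²⁻] = s.
Ksp = [Ag⁺]^2[SO₄²⁻] = (2s)^2 · s = 4s^3
Ksp = 4 × (2.0×10⁻²)^3 = 3.2×10⁻⁵

Ksp = 3.2×10⁻⁵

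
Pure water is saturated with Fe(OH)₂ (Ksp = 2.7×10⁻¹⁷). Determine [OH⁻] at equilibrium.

Fe(OH)₂(s) ⇌ Fe²⁺(aq) + 2 OH⁻(aq)
If s mol/L of Fe(OH)₂ dissolves, [Fe²⁺] = s and [OH⁻] = 2s.
Ksp = [Fe²⁺][OH⁻]^2 = s · (2s)^2 = 4s^3 = 2.7×10⁻¹⁷
s = 1.9×10⁻⁶ mol/L
[OH⁻] = 2s = 3.8×10⁻⁶ mol/L

3.8×10⁻⁶ M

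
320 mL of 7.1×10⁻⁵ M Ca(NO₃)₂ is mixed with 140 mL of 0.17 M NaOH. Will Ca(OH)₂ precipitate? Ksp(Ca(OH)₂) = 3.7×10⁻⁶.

The combined volume is 460 mL.
[Ca²⁺] = (7.1×10⁻⁵)(320)/460 = 4.9×10⁻⁵ M
[OH⁻] = (0.17)(140)/460 = 5.2×10⁻² M
Q = [Ca²⁺][OH⁻]^2 = 1.3×10⁻⁷
Q = 1.3×10⁻⁷ < Ksp = 3.7×10⁻⁶, so the solution is unsaturated and no precipitate forms.

No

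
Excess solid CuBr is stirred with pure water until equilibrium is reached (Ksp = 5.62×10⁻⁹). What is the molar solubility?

CuBr(s) ⇌ Cu⁺(aq) + Br⁻(aq)
Call the molar solubility s, so that [Cu⁺] = s and [Br⁻] = s.
Ksp = [Cu⁺][Br⁻] = s · s = s^2
s^2 = 5.62×10⁻⁹
s = 7.50×10⁻⁵ mol/L

7.50×10⁻⁵ M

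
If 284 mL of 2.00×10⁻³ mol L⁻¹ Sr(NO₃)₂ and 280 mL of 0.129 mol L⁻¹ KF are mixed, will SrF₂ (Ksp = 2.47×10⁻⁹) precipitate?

After mixing, V = 284 mL + 280 mL = 564 mL.
[Sr²⁺] = (2.00×10⁻³)(284)/564 = 1.01×10⁻³ mol L⁻¹
[F⁻] = (0.129)(280)/564 = 6.40×10⁻² mol L⁻¹
Q = [Sr²⁺][F⁻]^2 = 4.13×10⁻⁶
Because Q > Ksp (4.13×10⁻⁶ vs 2.47×10⁻⁹), a precipitate of SrF₂ forms.

Yes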